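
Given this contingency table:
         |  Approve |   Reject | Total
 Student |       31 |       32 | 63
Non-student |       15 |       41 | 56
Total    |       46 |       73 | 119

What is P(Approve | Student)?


P(Approve | Student) = 31/(31+32) = 31/63

P(Approve|Student) = 31/63 ≈ 49.21%


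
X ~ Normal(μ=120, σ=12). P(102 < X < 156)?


z₁=(102-120)/12=-1.5, z₂=(156-120)/12=3.0
P = Φ(3.0) - Φ(-1.5) = 0.998650 - 0.066807 = 0.931843 ≈ 0.9318

P(102 < X < 156) ≈ 0.9318


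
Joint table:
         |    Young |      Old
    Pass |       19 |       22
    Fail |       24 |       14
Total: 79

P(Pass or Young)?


P(Pass∨Young) = P(Pass) + P(Young) - P(Pass∧Young)
= (41 + 43 - 19)/79 = 65/79

P = 65/79 ≈ 82.28%


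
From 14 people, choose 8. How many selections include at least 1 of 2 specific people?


Complement: C(14,8) - C(12,8) = 3003 - 495 = 2508

2508


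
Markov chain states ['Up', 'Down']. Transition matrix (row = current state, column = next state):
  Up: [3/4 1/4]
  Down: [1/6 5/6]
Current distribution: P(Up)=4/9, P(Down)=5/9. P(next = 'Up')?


P(next=Up) = Σᵢ P(now=i)×P(i→Up)
= 4/9×3/4 + 5/9×1/6
= 1/3 + 5/54 = 23/54

P = 23/54 ≈ 0.4259


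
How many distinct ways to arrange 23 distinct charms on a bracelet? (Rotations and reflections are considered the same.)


Free circular arrangements: rotations and reflections both identified.
(n-1)!/2 = 22!/2 = 1124000727777607680000/2 = 562000363888803840000

562000363888803840000


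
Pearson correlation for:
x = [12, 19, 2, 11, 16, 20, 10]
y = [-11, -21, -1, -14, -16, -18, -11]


n=7, Σx=90, Σy=-92, Σxy=-1413, Σx²=1386, Σy²=1460
r = (7×(-1413) - 90×(-92))/√((7×1386 - 90²)(7×1460 - (-92)²))
= -1611/√(1602×1756) = -1611/√2813112 ≈ -1611/1677.2334 ≈ -0.9605

r ≈ -0.9605


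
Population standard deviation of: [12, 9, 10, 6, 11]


Mean = 48/5
  (12-48/5)²=144/25
  (9-48/5)²=9/25
  (10-48/5)²=4/25
  (6-48/5)²=324/25
  (11-48/5)²=49/25
Σ(x-μ)² = 106/5
σ² = (106/5)/5 = 106/25

σ = √(106/25) ≈ 2.0591


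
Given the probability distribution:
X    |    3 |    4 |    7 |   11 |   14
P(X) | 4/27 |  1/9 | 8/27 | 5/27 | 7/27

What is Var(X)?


E[X] = 233/27
E[X²] = 2453/27
Var(X) = E[X²] - (E[X])² = 2453/27 - 54289/729 = 11942/729

Var(X) = 11942/729 ≈ 16.3813


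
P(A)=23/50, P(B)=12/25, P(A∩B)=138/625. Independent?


P(A)×P(B) = 138/625
P(A∩B) = 138/625
Equal ✓ → Independent

Yes, independent


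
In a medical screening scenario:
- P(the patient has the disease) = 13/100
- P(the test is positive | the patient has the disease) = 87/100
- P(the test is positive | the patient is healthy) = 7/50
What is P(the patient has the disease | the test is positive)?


Using Bayes' theorem:
P(A|B) = P(B|A)·P(A) / P(B)

P(the test is positive) = 87/100 × 13/100 + 7/50 × 87/100
= 1131/10000 + 609/5000 = 2349/10000

P(the patient has the disease|the test is positive) = (1131/10000) / (2349/10000) = 13/27

P(the patient has the disease|the test is positive) = 13/27 ≈ 48.15%


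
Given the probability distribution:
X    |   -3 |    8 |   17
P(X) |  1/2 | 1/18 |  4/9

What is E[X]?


E[X] = Σ x·P(X=x)
= (-3)×(1/2) + (8)×(1/18) + (17)×(4/9)
= 13/2

E[X] = 13/2


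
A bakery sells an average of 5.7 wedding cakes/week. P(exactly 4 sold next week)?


Poisson(λ=5.7): P(X=4) = e^(-λ)×λ^k/k!
= e^(-5.7) × 5.7^4 / 4!
≈ 0.003345965457 × 1055.6001 / 24 ≈ 0.147167

P(X=4) ≈ 0.147167 ≈ 14.72%


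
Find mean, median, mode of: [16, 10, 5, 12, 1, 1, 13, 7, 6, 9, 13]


Sorted: [1, 1, 5, 6, 7, 9, 10, 12, 13, 13, 16]
Mean = 93/11
Median = 9
Freq: {16: 1, 10: 1, 5: 1, 12: 1, 1: 2, 13: 2, 7: 1, 6: 1, 9: 1}
Mode: [1, 13]

Mean=93/11, Median=9, Mode=[1, 13]


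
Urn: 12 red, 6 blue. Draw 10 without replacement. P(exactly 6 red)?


Hypergeometric: C(12,6)×C(6,4)/C(18,10)
= 924×15/43758 = 70/221

P(X=6) = 70/221 ≈ 31.67%


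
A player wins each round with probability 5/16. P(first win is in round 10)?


Geometric: P(X=10) = (1-p)^(k-1)×p = (11/16)^9×5/16 = 11789738455/1099511627776

P(X=10) = 11789738455/1099511627776 ≈ 1.07%


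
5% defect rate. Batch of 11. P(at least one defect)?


P(all good) = (19/20)^11 = 116490258898219/204800000000000
P(≥1 defect) = 88309741101781/204800000000000

P = 88309741101781/204800000000000 ≈ 43.12%


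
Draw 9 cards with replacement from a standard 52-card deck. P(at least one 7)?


P(not a 7) = 48/52 = 12/13
P(none in 9 draws) = (12/13)^9 = 5159780352/10604499373
P(≥1 7) = 1 - 5159780352/10604499373 = 5444719021/10604499373

P = 5444719021/10604499373 ≈ 51.34%


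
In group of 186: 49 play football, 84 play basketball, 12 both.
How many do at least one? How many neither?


|A∪B| = 49+84-12 = 121
Neither = 186-121 = 65

At least one: 121; Neither: 65


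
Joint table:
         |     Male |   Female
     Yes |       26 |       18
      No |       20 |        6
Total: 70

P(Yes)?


P(Yes) = (26+18)/70 = 44/70 = 22/35

P(Yes) = 22/35 ≈ 62.86%


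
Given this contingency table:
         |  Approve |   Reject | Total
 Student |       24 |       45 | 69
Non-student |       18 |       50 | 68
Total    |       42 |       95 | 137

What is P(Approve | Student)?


P(Approve | Student) = 24/(24+45) = 24/69 = 8/23

P(Approve|Student) = 8/23 ≈ 34.78%


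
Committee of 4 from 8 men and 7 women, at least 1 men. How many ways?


Count by #men:
  1M,3W: C(8,1)×C(7,3)=280
  2M,2W: C(8,2)×C(7,2)=588
  3M,1W: C(8,3)×C(7,1)=392
  4M,0W: C(8,4)×C(7,0)=70
Total = 1330

1330


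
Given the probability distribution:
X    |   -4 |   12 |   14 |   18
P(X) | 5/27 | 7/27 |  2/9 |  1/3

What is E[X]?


E[X] = Σ x·P(X=x)
= (-4)×(5/27) + (12)×(7/27) + (14)×(2/9) + (18)×(1/3)
= 310/27

E[X] = 310/27


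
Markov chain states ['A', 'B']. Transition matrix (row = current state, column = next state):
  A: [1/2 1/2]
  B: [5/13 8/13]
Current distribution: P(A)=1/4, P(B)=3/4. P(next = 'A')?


P(next=A) = Σᵢ P(now=i)×P(i→A)
= 1/4×1/2 + 3/4×5/13
= 1/8 + 15/52 = 43/104

P = 43/104 ≈ 0.4135


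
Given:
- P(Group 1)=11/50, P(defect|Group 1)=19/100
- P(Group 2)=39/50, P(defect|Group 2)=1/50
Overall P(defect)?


P(B) = Σ P(B|Aᵢ)×P(Aᵢ)
  19/100×11/50 = 209/5000
  1/50×39/50 = 39/2500
Sum = 287/5000

P(defect) = 287/5000 ≈ 5.74%


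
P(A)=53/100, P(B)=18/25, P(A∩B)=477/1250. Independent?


P(A)×P(B) = 477/1250
P(A∩B) = 477/1250
Equal ✓ → Independent

Yes, independent


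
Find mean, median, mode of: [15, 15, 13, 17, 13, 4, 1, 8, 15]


Sorted: [1, 4, 8, 13, 13, 15, 15, 15, 17]
Mean = 101/9
Median = 13
Freq: {15: 3, 13: 2, 17: 1, 4: 1, 1: 1, 8: 1}
Mode: [15]

Mean=101/9, Median=13, Mode=15


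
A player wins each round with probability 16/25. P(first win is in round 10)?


Geometric: P(X=10) = (1-p)^(k-1)×p = (9/25)^9×16/25 = 6198727824/95367431640625

P(X=10) = 6198727824/95367431640625 ≈ 0.01%


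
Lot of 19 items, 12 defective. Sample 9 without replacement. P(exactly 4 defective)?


Hypergeometric: C(12,4)×C(7,5)/C(19,9)
= 495×21/92378 = 945/8398

P(X=4) = 945/8398 ≈ 11.25%


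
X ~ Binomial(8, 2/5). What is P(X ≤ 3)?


P(X ≤ 3) = Σ P(X=i) for i=0..3
P(X=0) = 6561/390625
P(X=1) = 34992/390625
P(X=2) = 81648/390625
P(X=3) = 108864/390625
Sum = 46413/78125

P(X ≤ 3) = 46413/78125 ≈ 59.41%


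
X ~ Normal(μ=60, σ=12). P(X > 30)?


z = (30-60)/12 = -2.5
P(X > 30) = 1 - P(Z ≤ -2.5) = 1 - 0.0062 = 0.9938

P(X > 30) ≈ 0.9938


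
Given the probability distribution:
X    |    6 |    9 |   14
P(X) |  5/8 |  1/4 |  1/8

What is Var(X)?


E[X] = 31/4
E[X²] = 269/4
Var(X) = E[X²] - (E[X])² = 269/4 - 961/16 = 115/16

Var(X) = 115/16 ≈ 7.1875


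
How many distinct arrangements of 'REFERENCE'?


Letters: 9, freq: {'R': 2, 'E': 4, 'F': 1, 'N': 1, 'C': 1}
9!/(2!×4!×1!×1!×1!) = 362880/48 = 7560

7560


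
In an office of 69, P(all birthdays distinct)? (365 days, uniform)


P(all different) = Π(365-i)/365 for i=0..68
= (365/365)×(364/365)×...×(297/365)
= 0.001036

P ≈ 0.0010 ≈ 0.10%


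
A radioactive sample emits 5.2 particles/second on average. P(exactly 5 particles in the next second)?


Poisson(λ=5.2): P(X=5) = e^(-λ)×λ^k/k!
= e^(-5.2) × 5.2^5 / 5!
≈ 0.005516564421 × 3802.04032 / 120 ≈ 0.174785

P(X=5) ≈ 0.174785 ≈ 17.48%


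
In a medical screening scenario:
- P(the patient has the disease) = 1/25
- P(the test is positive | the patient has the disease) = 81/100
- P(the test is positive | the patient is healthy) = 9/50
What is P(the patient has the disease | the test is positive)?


Using Bayes' theorem:
P(A|B) = P(B|A)·P(A) / P(B)

P(the test is positive) = 81/100 × 1/25 + 9/50 × 24/25
= 81/2500 + 108/625 = 513/2500

P(the patient has the disease|the test is positive) = (81/2500) / (513/2500) = 3/19

P(the patient has the disease|the test is positive) = 3/19 ≈ 15.79%


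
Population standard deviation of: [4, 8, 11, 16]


Mean = 39/4
  (4-39/4)²=529/16
  (8-39/4)²=49/16
  (11-39/4)²=25/16
  (16-39/4)²=625/16
Σ(x-μ)² = 307/4
σ² = (307/4)/4 = 307/16

σ = √(307/16) ≈ 4.3804


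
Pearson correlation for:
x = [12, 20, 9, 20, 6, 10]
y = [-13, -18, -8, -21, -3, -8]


n=6, Σx=77, Σy=-71, Σxy=-1106, Σx²=1161, Σy²=1071
r = (6×(-1106) - 77×(-71))/√((6×1161 - 77²)(6×1071 - (-71)²))
= -1169/√(1037×1385) = -1169/√1436245 ≈ -1169/1198.4344 ≈ -0.9754

r ≈ -0.9754


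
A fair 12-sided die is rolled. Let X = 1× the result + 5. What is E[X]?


E[die] = (1+12)/2 = 13/2
E[X] = 1×13/2 + 5 = 23/2

E[X] = 23/2


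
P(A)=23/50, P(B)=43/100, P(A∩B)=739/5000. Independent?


P(A)×P(B) = 989/5000
P(A∩B) = 739/5000
Not equal → NOT independent

No, not independent


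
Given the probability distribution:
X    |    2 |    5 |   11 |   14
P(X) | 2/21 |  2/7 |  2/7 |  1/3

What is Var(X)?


E[X] = 66/7
E[X²] = 752/7
Var(X) = E[X²] - (E[X])² = 752/7 - 4356/49 = 908/49

Var(X) = 908/49 ≈ 18.5306


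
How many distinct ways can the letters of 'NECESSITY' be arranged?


Letters: 9, freq: {'N': 1, 'E': 2, 'C': 1, 'S': 2, 'I': 1, 'T': 1, 'Y': 1}
9!/(1!×2!×1!×2!×1!×1!×1!) = 362880/4 = 90720

90720


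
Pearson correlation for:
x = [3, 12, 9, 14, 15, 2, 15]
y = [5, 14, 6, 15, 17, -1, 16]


n=7, Σx=70, Σy=72, Σxy=940, Σx²=884, Σy²=1028
r = (7×940 - 70×72)/√((7×884 - 70²)(7×1028 - 72²))
= 1540/√(1288×2012) = 1540/√2591456 ≈ 1540/1609.8000 ≈ 0.9566

r ≈ 0.9566


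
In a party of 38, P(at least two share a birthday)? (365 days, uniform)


P(all different) = Π(365-i)/365 for i=0..37
= 0.135932
P(match) = 1 - 0.135932 = 0.864068

P ≈ 0.8641 ≈ 86.41%


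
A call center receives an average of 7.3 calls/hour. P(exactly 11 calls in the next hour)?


Poisson(λ=7.3): P(X=11) = e^(-λ)×λ^k/k!
= e^(-7.3) × 7.3^11 / 11!
≈ 0.0006755387752 × 3137266855.68 / 39916800 ≈ 0.053094

P(X=11) ≈ 0.053094 ≈ 5.31%


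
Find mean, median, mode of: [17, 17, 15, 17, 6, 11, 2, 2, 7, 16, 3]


Sorted: [2, 2, 3, 6, 7, 11, 15, 16, 17, 17, 17]
Mean = 113/11
Median = 11
Freq: {17: 3, 15: 1, 6: 1, 11: 1, 2: 2, 7: 1, 16: 1, 3: 1}
Mode: [17]

Mean=113/11, Median=11, Mode=17


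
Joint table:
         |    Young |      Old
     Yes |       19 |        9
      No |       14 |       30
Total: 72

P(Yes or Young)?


P(Yes∨Young) = P(Yes) + P(Young) - P(Yes∧Young)
= (28 + 33 - 19)/72 = 42/72 = 7/12

P = 7/12 ≈ 58.33%


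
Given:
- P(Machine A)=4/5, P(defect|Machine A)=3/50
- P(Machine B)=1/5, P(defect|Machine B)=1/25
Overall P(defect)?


P(B) = Σ P(B|Aᵢ)×P(Aᵢ)
  3/50×4/5 = 6/125
  1/25×1/5 = 1/125
Sum = 7/125

P(defect) = 7/125 ≈ 5.60%


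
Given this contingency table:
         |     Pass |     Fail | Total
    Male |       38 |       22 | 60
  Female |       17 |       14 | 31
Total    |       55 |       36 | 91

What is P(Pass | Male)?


P(Pass | Male) = 38/(38+22) = 38/60 = 19/30

P(Pass|Male) = 19/30 ≈ 63.33%


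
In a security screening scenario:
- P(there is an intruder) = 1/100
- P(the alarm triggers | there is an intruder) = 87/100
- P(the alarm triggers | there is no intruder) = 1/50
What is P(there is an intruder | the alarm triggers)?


Using Bayes' theorem:
P(A|B) = P(B|A)·P(A) / P(B)

P(the alarm triggers) = 87/100 × 1/100 + 1/50 × 99/100
= 87/10000 + 99/5000 = 57/2000

P(there is an intruder|the alarm triggers) = (87/10000) / (57/2000) = 29/95

P(there is an intruder|the alarm triggers) = 29/95 ≈ 30.53%


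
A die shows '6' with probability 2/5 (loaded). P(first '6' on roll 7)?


Geometric: P(X=7) = (1-p)^(k-1)×p = (3/5)^6×2/5 = 1458/78125

P(X=7) = 1458/78125 ≈ 1.87%


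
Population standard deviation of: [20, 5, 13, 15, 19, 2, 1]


Mean = 75/7
  (20-75/7)²=4225/49
  (5-75/7)²=1600/49
  (13-75/7)²=256/49
  (15-75/7)²=900/49
  (19-75/7)²=3364/49
  (2-75/7)²=3721/49
  (1-75/7)²=4624/49
Σ(x-μ)² = 2670/7
σ² = (2670/7)/7 = 2670/49

σ = √(2670/49) ≈ 7.3817


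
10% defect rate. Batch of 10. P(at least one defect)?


P(all good) = (9/10)^10 = 3486784401/10000000000
P(≥1 defect) = 6513215599/10000000000

P = 6513215599/10000000000 ≈ 65.13%


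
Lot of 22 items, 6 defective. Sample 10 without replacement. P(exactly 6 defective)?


Hypergeometric: C(6,6)×C(16,4)/C(22,10)
= 1×1820/646646 = 10/3553

P(X=6) = 10/3553 ≈ 0.28%


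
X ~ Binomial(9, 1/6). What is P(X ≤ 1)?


P(X ≤ 1) = Σ P(X=i) for i=0..1
P(X=0) = 1953125/10077696
P(X=1) = 390625/1119744
Sum = 2734375/5038848

P(X ≤ 1) = 2734375/5038848 ≈ 54.27%


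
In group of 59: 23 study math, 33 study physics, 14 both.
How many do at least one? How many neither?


|A∪B| = 23+33-14 = 42
Neither = 59-42 = 17

At least one: 42; Neither: 17


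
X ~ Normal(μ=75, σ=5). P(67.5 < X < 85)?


z₁=(67.5-75)/5=-1.5, z₂=(85-75)/5=2.0
P = Φ(2.0) - Φ(-1.5) = 0.977250 - 0.066807 = 0.910443 ≈ 0.9104

P(67.5 < X < 85) ≈ 0.9104


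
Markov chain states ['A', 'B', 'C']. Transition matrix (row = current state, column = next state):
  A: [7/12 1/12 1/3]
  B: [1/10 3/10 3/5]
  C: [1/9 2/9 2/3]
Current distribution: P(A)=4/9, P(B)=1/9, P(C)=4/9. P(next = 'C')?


P(next=C) = Σᵢ P(now=i)×P(i→C)
= 4/9×1/3 + 1/9×3/5 + 4/9×2/3
= 4/27 + 1/15 + 8/27 = 23/45

P = 23/45 ≈ 0.5111


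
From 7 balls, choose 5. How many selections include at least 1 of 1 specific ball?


Complement: C(7,5) - C(6,5) = 21 - 6 = 15

15


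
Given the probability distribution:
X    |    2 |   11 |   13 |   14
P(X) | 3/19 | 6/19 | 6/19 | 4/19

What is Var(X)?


E[X] = 206/19
E[X²] = 2536/19
Var(X) = E[X²] - (E[X])² = 2536/19 - 42436/361 = 5748/361

Var(X) = 5748/361 ≈ 15.9224


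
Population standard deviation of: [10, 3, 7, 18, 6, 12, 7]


Mean = 63/7 = 9
  (10-9)²=1
  (3-9)²=36
  (7-9)²=4
  (18-9)²=81
  (6-9)²=9
  (12-9)²=9
  (7-9)²=4
Σ(x-μ)² = 144
σ² = 144/7

σ = √(144/7) ≈ 4.5356


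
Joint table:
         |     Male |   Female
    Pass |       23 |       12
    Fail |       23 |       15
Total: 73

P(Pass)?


P(Pass) = (23+12)/73 = 35/73

P(Pass) = 35/73 ≈ 47.95%


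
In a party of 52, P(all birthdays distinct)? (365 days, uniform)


P(all different) = Π(365-i)/365 for i=0..51
= (365/365)×(364/365)×...×(314/365)
= 0.021995

P ≈ 0.0220 ≈ 2.20%


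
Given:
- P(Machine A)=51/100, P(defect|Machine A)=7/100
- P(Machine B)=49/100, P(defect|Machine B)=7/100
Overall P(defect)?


P(B) = Σ P(B|Aᵢ)×P(Aᵢ)
  7/100×51/100 = 357/10000
  7/100×49/100 = 343/10000
Sum = 7/100

P(defect) = 7/100 ≈ 7.00%


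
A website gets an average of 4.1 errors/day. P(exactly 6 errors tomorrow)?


Poisson(λ=4.1): P(X=6) = e^(-λ)×λ^k/k!
= e^(-4.1) × 4.1^6 / 6!
≈ 0.0165726754 × 4750.104241 / 720 ≈ 0.109336

P(X=6) ≈ 0.109336 ≈ 10.93%


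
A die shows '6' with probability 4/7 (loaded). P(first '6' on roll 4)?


Geometric: P(X=4) = (1-p)^(k-1)×p = (3/7)^3×4/7 = 108/2401

P(X=4) = 108/2401 ≈ 4.50%


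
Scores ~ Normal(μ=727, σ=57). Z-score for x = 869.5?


z = (x - μ)/σ = (869.5 - 727)/57 = 2.5

z = 2.5


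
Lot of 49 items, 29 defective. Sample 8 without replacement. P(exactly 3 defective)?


Hypergeometric: C(29,3)×C(20,5)/C(49,8)
= 3654×15504/450978066 = 449616/3579191

P(X=3) = 449616/3579191 ≈ 12.56%


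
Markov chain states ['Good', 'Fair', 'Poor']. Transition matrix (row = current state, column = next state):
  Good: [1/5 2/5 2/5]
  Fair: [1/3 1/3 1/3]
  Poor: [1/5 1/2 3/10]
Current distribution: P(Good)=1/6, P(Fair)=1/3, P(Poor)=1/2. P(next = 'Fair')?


P(next=Fair) = Σᵢ P(now=i)×P(i→Fair)
= 1/6×2/5 + 1/3×1/3 + 1/2×1/2
= 1/15 + 1/9 + 1/4 = 77/180

P = 77/180 ≈ 0.4278


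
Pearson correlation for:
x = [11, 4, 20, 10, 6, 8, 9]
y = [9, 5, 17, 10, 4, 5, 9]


n=7, Σx=68, Σy=59, Σxy=704, Σx²=818, Σy²=617
r = (7×704 - 68×59)/√((7×818 - 68²)(7×617 - 59²))
= 916/√(1102×838) = 916/√923476 ≈ 916/960.9766 ≈ 0.9532

r ≈ 0.9532


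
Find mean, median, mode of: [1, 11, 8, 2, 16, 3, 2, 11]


Sorted: [1, 2, 2, 3, 8, 11, 11, 16]
Mean = 54/8 = 27/4
Median = 11/2
Freq: {1: 1, 11: 2, 8: 1, 2: 2, 16: 1, 3: 1}
Mode: [2, 11]

Mean=27/4, Median=11/2, Mode=[2, 11]


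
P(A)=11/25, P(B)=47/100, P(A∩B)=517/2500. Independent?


P(A)×P(B) = 517/2500
P(A∩B) = 517/2500
Equal ✓ → Independent

Yes, independent


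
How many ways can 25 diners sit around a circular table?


Circular arrangements of 25 distinct objects: fix one position to break rotational symmetry.
(n-1)! = 24! = 620448401733239439360000

620448401733239439360000


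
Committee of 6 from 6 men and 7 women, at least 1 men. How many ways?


Count by #men:
  1M,5W: C(6,1)×C(7,5)=126
  2M,4W: C(6,2)×C(7,4)=525
  3M,3W: C(6,3)×C(7,3)=700
  4M,2W: C(6,4)×C(7,2)=315
  5M,1W: C(6,5)×C(7,1)=42
  6M,0W: C(6,6)×C(7,0)=1
Total = 1709

1709


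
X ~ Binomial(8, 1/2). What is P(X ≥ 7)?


P(X ≥ 7) = Σ P(X=i) for i=7..8
P(X=7) = 1/32
P(X=8) = 1/256
Sum = 9/256

P(X ≥ 7) = 9/256 ≈ 3.52%


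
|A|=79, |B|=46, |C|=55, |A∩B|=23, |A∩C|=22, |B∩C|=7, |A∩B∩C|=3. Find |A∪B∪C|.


|A∪B∪C| = 79+46+55-23-22-7+3 = 131

|A∪B∪C| = 131


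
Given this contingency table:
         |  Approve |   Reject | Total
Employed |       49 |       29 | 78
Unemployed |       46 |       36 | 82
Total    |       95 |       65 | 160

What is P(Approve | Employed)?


P(Approve | Employed) = 49/(49+29) = 49/78

P(Approve|Employed) = 49/78 ≈ 62.82%


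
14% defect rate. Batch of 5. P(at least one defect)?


P(all good) = (43/50)^5 = 147008443/312500000
P(≥1 defect) = 165491557/312500000

P = 165491557/312500000 ≈ 52.96%


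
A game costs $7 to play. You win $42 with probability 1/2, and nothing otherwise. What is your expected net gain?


E[gain] = (42-7)×1/2 + (-7)×1/2
= 35/2 - 7/2 = 14

Expected net gain = $14 ≈ $14.00


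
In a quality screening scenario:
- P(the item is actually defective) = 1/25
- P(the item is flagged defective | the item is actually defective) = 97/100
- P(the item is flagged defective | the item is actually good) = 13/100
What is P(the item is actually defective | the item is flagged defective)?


Using Bayes' theorem:
P(A|B) = P(B|A)·P(A) / P(B)

P(the item is flagged defective) = 97/100 × 1/25 + 13/100 × 24/25
= 97/2500 + 78/625 = 409/2500

P(the item is actually defective|the item is flagged defective) = (97/2500) / (409/2500) = 97/409

P(the item is actually defective|the item is flagged defective) = 97/409 ≈ 23.72%


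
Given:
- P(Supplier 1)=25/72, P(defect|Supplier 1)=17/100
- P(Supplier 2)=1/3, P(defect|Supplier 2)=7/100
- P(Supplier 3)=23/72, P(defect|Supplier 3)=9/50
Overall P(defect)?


P(B) = Σ P(B|Aᵢ)×P(Aᵢ)
  17/100×25/72 = 17/288
  7/100×1/3 = 7/300
  9/50×23/72 = 23/400
Sum = 1007/7200

P(defect) = 1007/7200 ≈ 13.99%


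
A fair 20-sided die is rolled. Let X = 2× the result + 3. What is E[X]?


E[die] = (1+20)/2 = 21/2
E[X] = 2×21/2 + 3 = 24

E[X] = 24


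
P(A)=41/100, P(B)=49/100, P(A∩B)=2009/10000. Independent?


P(A)×P(B) = 2009/10000
P(A∩B) = 2009/10000
Equal ✓ → Independent

Yes, independent


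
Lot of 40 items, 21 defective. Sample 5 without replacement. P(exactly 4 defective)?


Hypergeometric: C(21,4)×C(19,1)/C(40,5)
= 5985×19/658008 = 665/3848

P(X=4) = 665/3848 ≈ 17.28%


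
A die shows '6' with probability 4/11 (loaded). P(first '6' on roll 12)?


Geometric: P(X=12) = (1-p)^(k-1)×p = (7/11)^11×4/11 = 7909306972/3138428376721

P(X=12) = 7909306972/3138428376721 ≈ 0.25%


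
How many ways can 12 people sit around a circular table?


Circular arrangements of 12 distinct objects: fix one position to break rotational symmetry.
(n-1)! = 11! = 39916800

39916800


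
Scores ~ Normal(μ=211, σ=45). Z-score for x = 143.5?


z = (x - μ)/σ = (143.5 - 211)/45 = -1.5

z = -1.5


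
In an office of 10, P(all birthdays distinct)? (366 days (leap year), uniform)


P(all different) = Π(366-i)/366 for i=0..9
= (366/366)×(365/366)×...×(357/366)
= 0.883355

P ≈ 0.8834 ≈ 88.34%


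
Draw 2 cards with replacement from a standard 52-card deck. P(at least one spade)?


P(not a spade) = 39/52 = 3/4
P(none in 2 draws) = (3/4)^2 = 9/16
P(≥1 spade) = 1 - 9/16 = 7/16

P = 7/16 ≈ 43.75%


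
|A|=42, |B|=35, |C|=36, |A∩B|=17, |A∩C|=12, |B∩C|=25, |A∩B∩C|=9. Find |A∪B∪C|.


|A∪B∪C| = 42+35+36-17-12-25+9 = 68

|A∪B∪C| = 68


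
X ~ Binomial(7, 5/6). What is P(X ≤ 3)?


P(X ≤ 3) = Σ P(X=i) for i=0..3
P(X=0) = 1/279936
P(X=1) = 35/279936
P(X=2) = 175/93312
P(X=3) = 4375/279936
Sum = 617/34992

P(X ≤ 3) = 617/34992 ≈ 1.76%


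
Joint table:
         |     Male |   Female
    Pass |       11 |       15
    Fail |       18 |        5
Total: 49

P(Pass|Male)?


P(Pass|Male) = 11/(11+18) = 11/29

P = 11/29 ≈ 37.93%


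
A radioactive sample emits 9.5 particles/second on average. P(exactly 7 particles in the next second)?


Poisson(λ=9.5): P(X=7) = e^(-λ)×λ^k/k!
= e^(-9.5) × 9.5^7 / 7!
≈ 7.485182989e-05 × 6983372.96094 / 5040 ≈ 0.103714

P(X=7) ≈ 0.103714 ≈ 10.37%


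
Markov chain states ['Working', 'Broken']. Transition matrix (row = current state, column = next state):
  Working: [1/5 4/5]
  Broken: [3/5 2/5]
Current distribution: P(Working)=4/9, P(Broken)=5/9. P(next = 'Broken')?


P(next=Broken) = Σᵢ P(now=i)×P(i→Broken)
= 4/9×4/5 + 5/9×2/5
= 16/45 + 2/9 = 26/45

P = 26/45 ≈ 0.5778


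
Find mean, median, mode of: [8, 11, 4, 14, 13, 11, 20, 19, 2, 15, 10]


Sorted: [2, 4, 8, 10, 11, 11, 13, 14, 15, 19, 20]
Mean = 127/11
Median = 11
Freq: {8: 1, 11: 2, 4: 1, 14: 1, 13: 1, 20: 1, 19: 1, 2: 1, 15: 1, 10: 1}
Mode: [11]

Mean=127/11, Median=11, Mode=11


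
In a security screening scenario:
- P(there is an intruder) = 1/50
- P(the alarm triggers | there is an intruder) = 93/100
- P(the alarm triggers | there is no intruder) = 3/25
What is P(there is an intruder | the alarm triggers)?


Using Bayes' theorem:
P(A|B) = P(B|A)·P(A) / P(B)

P(the alarm triggers) = 93/100 × 1/50 + 3/25 × 49/50
= 93/5000 + 147/1250 = 681/5000

P(there is an intruder|the alarm triggers) = (93/5000) / (681/5000) = 31/227

P(there is an intruder|the alarm triggers) = 31/227 ≈ 13.66%


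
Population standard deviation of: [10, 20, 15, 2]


Mean = 47/4
  (10-47/4)²=49/16
  (20-47/4)²=1089/16
  (15-47/4)²=169/16
  (2-47/4)²=1521/16
Σ(x-μ)² = 707/4
σ² = (707/4)/4 = 707/16

σ = √(707/16) ≈ 6.6474


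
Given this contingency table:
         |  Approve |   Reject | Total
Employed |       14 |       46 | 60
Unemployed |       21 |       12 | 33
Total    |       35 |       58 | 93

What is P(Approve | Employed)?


P(Approve | Employed) = 14/(14+46) = 14/60 = 7/30

P(Approve|Employed) = 7/30 ≈ 23.33%


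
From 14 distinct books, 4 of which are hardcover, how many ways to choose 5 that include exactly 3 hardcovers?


Choose 3 of the 4 hardcovers and 2 of the other 10 books:
C(4,3)×C(10,2) = 4×45 = 180

180


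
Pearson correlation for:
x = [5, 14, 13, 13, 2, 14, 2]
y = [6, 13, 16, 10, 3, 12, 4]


n=7, Σx=63, Σy=64, Σxy=732, Σx²=763, Σy²=730
r = (7×732 - 63×64)/√((7×763 - 63²)(7×730 - 64²))
= 1092/√(1372×1014) = 1092/√1391208 ≈ 1092/1179.4948 ≈ 0.9258

r ≈ 0.9258


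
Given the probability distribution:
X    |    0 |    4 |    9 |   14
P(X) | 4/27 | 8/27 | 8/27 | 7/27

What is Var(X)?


E[X] = 202/27
E[X²] = 716/9
Var(X) = E[X²] - (E[X])² = 716/9 - 40804/729 = 17192/729

Var(X) = 17192/729 ≈ 23.5830


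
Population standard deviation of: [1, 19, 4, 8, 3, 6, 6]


Mean = 47/7
  (1-47/7)²=1600/49
  (19-47/7)²=7396/49
  (4-47/7)²=361/49
  (8-47/7)²=81/49
  (3-47/7)²=676/49
  (6-47/7)²=25/49
  (6-47/7)²=25/49
Σ(x-μ)² = 1452/7
σ² = (1452/7)/7 = 1452/49

σ = √(1452/49) ≈ 5.4436


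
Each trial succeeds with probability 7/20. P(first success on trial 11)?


Geometric: P(X=11) = (1-p)^(k-1)×p = (13/20)^10×7/20 = 965009442943/204800000000000

P(X=11) = 965009442943/204800000000000 ≈ 0.47%


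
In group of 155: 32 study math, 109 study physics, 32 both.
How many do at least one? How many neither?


|A∪B| = 32+109-32 = 109
Neither = 155-109 = 46

At least one: 109; Neither: 46


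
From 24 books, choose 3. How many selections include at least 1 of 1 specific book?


Complement: C(24,3) - C(23,3) = 2024 - 1771 = 253

253


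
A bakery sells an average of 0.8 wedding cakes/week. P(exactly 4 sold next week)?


Poisson(λ=0.8): P(X=4) = e^(-λ)×λ^k/k!
= e^(-0.8) × 0.8^4 / 4!
≈ 0.4493289641 × 0.4096 / 24 ≈ 0.007669

P(X=4) ≈ 0.007669 ≈ 0.77%


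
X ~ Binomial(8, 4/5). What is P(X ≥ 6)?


P(X ≥ 6) = Σ P(X=i) for i=6..8
P(X=6) = 114688/390625
P(X=7) = 131072/390625
P(X=8) = 65536/390625
Sum = 311296/390625

P(X ≥ 6) = 311296/390625 ≈ 79.69%


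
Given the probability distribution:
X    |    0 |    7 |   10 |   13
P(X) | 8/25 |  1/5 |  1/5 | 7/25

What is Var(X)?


E[X] = 176/25
E[X²] = 1928/25
Var(X) = E[X²] - (E[X])² = 1928/25 - 30976/625 = 17224/625

Var(X) = 17224/625 ≈ 27.5584


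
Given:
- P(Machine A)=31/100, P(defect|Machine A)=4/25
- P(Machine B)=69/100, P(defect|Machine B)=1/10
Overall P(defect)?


P(B) = Σ P(B|Aᵢ)×P(Aᵢ)
  4/25×31/100 = 31/625
  1/10×69/100 = 69/1000
Sum = 593/5000

P(defect) = 593/5000 ≈ 11.86%


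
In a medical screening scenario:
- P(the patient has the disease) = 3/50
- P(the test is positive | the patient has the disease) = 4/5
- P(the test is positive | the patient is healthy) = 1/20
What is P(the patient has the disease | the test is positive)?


Using Bayes' theorem:
P(A|B) = P(B|A)·P(A) / P(B)

P(the test is positive) = 4/5 × 3/50 + 1/20 × 47/50
= 6/125 + 47/1000 = 19/200

P(the patient has the disease|the test is positive) = (6/125) / (19/200) = 48/95

P(the patient has the disease|the test is positive) = 48/95 ≈ 50.53%


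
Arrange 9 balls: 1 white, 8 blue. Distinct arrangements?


9!/(1!×8!) = 9

9


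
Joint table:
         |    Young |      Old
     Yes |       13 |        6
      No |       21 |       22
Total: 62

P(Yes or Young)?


P(Yes∨Young) = P(Yes) + P(Young) - P(Yes∧Young)
= (19 + 34 - 13)/62 = 40/62 = 20/31

P = 20/31 ≈ 64.52%


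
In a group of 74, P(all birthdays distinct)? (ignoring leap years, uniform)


P(all different) = Π(365-i)/365 for i=0..73
= (365/365)×(364/365)×...×(292/365)
= 0.000351

P ≈ 0.0004 ≈ 0.04%


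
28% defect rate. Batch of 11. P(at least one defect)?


P(all good) = (18/25)^11 = 64268410079232/2384185791015625
P(≥1 defect) = 2319917380936393/2384185791015625

P = 2319917380936393/2384185791015625 ≈ 97.30%


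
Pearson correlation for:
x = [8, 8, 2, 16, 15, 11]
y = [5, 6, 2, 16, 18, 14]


n=6, Σx=60, Σy=61, Σxy=772, Σx²=734, Σy²=841
r = (6×772 - 60×61)/√((6×734 - 60²)(6×841 - 61²))
= 972/√(804×1325) = 972/√1065300 ≈ 972/1032.1337 ≈ 0.9417

r ≈ 0.9417


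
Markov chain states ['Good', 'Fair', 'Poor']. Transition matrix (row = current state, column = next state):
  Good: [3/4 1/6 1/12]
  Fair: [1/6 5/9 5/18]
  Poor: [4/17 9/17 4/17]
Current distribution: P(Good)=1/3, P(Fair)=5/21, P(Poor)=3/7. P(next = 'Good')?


P(next=Good) = Σᵢ P(now=i)×P(i→Good)
= 1/3×3/4 + 5/21×1/6 + 3/7×4/17
= 1/4 + 5/126 + 12/119 = 239/612

P = 239/612 ≈ 0.3905


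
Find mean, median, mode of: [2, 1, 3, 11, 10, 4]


Sorted: [1, 2, 3, 4, 10, 11]
Mean = 31/6
Median = 7/2
Freq: {2: 1, 1: 1, 3: 1, 11: 1, 10: 1, 4: 1}
Mode: No mode

Mean=31/6, Median=7/2, Mode=No mode


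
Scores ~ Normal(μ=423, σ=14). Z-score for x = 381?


z = (x - μ)/σ = (381 - 423)/14 = -3.0

z = -3.0


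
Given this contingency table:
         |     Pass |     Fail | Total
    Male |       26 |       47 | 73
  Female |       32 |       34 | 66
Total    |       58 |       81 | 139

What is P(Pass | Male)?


P(Pass | Male) = 26/(26+47) = 26/73

P(Pass|Male) = 26/73 ≈ 35.62%


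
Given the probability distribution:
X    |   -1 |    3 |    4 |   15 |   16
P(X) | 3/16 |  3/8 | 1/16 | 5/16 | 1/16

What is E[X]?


E[X] = Σ x·P(X=x)
= (-1)×(3/16) + (3)×(3/8) + (4)×(1/16) + (15)×(5/16) + (16)×(1/16)
= 55/8

E[X] = 55/8


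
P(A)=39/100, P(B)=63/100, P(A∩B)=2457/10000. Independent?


P(A)×P(B) = 2457/10000
P(A∩B) = 2457/10000
Equal ✓ → Independent

Yes, independent


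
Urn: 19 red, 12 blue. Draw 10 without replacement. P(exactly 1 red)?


Hypergeometric: C(19,1)×C(12,9)/C(31,10)
= 19×220/44352165 = 76/806403

P(X=1) = 76/806403 ≈ 0.01%


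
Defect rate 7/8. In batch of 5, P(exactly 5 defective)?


Binomial: P(X=5) = C(5,5)×p^5×(1-p)^0
= 1 × 16807/32768 × 1 = 16807/32768

P(X=5) = 16807/32768 ≈ 51.29%


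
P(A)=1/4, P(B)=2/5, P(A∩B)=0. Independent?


P(A)×P(B) = 1/10
P(A∩B) = 0
Not equal → NOT independent

No, not independent


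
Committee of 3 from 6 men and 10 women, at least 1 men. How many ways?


Count by #men:
  1M,2W: C(6,1)×C(10,2)=270
  2M,1W: C(6,2)×C(10,1)=150
  3M,0W: C(6,3)×C(10,0)=20
Total = 440

440


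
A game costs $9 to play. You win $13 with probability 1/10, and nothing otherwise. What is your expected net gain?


E[gain] = (13-9)×1/10 + (-9)×9/10
= 2/5 - 81/10 = -77/10

Expected net gain = $-77/10 ≈ $-7.70


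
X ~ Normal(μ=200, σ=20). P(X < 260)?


z = (260-200)/20 = 3.0
P(Z < 3.0) = 0.9987

P(X < 260) ≈ 0.9987


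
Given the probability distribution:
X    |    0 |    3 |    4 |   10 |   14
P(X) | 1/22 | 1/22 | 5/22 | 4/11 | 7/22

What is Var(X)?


E[X] = 201/22
E[X²] = 2261/22
Var(X) = E[X²] - (E[X])² = 2261/22 - 40401/484 = 9341/484

Var(X) = 9341/484 ≈ 19.2996


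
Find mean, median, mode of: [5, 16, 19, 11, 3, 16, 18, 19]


Sorted: [3, 5, 11, 16, 16, 18, 19, 19]
Mean = 107/8
Median = 16
Freq: {5: 1, 16: 2, 19: 2, 11: 1, 3: 1, 18: 1}
Mode: [16, 19]

Mean=107/8, Median=16, Mode=[16, 19]


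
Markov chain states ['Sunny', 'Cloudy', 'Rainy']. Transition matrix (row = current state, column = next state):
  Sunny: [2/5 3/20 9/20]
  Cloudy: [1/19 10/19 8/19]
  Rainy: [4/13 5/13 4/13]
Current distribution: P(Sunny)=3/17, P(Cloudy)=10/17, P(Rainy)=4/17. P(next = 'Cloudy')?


P(next=Cloudy) = Σᵢ P(now=i)×P(i→Cloudy)
= 3/17×3/20 + 10/17×10/19 + 4/17×5/13
= 9/340 + 100/323 + 20/221 = 35823/83980

P = 35823/83980 ≈ 0.4266


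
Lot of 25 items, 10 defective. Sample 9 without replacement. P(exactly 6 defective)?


Hypergeometric: C(10,6)×C(15,3)/C(25,9)
= 210×455/2042975 = 3822/81719

P(X=6) = 3822/81719 ≈ 4.68%


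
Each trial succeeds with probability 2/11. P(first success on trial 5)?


Geometric: P(X=5) = (1-p)^(k-1)×p = (9/11)^4×2/11 = 13122/161051

P(X=5) = 13122/161051 ≈ 8.15%


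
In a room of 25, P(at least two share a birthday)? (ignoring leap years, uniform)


P(all different) = Π(365-i)/365 for i=0..24
= 0.431300
P(match) = 1 - 0.431300 = 0.568700

P ≈ 0.5687 ≈ 56.87%


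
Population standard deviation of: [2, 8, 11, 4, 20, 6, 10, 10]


Mean = 71/8
  (2-71/8)²=3025/64
  (8-71/8)²=49/64
  (11-71/8)²=289/64
  (4-71/8)²=1521/64
  (20-71/8)²=7921/64
  (6-71/8)²=529/64
  (10-71/8)²=81/64
  (10-71/8)²=81/64
Σ(x-μ)² = 1687/8
σ² = (1687/8)/8 = 1687/64

σ = √(1687/64) ≈ 5.1341


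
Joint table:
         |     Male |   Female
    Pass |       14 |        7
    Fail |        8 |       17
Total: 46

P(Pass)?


P(Pass) = (14+7)/46 = 21/46

P(Pass) = 21/46 ≈ 45.65%


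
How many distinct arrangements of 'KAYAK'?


Letters: 5, freq: {'K': 2, 'A': 2, 'Y': 1}
5!/(2!×2!×1!) = 120/4 = 30

30


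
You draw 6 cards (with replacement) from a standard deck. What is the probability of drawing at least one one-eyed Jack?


P(not a one-eyed Jack) = 50/52 = 25/26
P(none in 6 draws) = (25/26)^6 = 244140625/308915776
P(≥1 one-eyed Jack) = 1 - 244140625/308915776 = 64775151/308915776

P = 64775151/308915776 ≈ 20.97%


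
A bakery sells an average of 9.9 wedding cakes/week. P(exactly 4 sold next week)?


Poisson(λ=9.9): P(X=4) = e^(-λ)×λ^k/k!
= e^(-9.9) × 9.9^4 / 4!
≈ 5.017468206e-05 × 9605.9601 / 24 ≈ 0.020082

P(X=4) ≈ 0.020082 ≈ 2.01%


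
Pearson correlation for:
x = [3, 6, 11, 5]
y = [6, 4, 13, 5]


n=4, Σx=25, Σy=28, Σxy=210, Σx²=191, Σy²=246
r = (4×210 - 25×28)/√((4×191 - 25²)(4×246 - 28²))
= 140/√(139×200) = 140/√27800 ≈ 140/166.7333 ≈ 0.8397

r ≈ 0.8397


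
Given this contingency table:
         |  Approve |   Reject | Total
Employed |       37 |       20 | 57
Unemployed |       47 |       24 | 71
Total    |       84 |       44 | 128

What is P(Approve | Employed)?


P(Approve | Employed) = 37/(37+20) = 37/57

P(Approve|Employed) = 37/57 ≈ 64.91%


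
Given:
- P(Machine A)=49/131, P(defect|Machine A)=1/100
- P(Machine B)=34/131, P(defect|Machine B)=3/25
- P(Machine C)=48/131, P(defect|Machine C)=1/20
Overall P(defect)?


P(B) = Σ P(B|Aᵢ)×P(Aᵢ)
  1/100×49/131 = 49/13100
  3/25×34/131 = 102/3275
  1/20×48/131 = 12/655
Sum = 697/13100

P(defect) = 697/13100 ≈ 5.32%


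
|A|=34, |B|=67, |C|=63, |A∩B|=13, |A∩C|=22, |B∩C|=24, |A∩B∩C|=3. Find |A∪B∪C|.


|A∪B∪C| = 34+67+63-13-22-24+3 = 108

|A∪B∪C| = 108


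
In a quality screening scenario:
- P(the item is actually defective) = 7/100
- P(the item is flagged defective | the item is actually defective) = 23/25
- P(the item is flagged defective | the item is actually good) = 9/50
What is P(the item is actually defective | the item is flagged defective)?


Using Bayes' theorem:
P(A|B) = P(B|A)·P(A) / P(B)

P(the item is flagged defective) = 23/25 × 7/100 + 9/50 × 93/100
= 161/2500 + 837/5000 = 1159/5000

P(the item is actually defective|the item is flagged defective) = (161/2500) / (1159/5000) = 322/1159

P(the item is actually defective|the item is flagged defective) = 322/1159 ≈ 27.78%


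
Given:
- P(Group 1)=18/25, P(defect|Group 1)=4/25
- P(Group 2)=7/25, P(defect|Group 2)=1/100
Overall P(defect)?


P(B) = Σ P(B|Aᵢ)×P(Aᵢ)
  4/25×18/25 = 72/625
  1/100×7/25 = 7/2500
Sum = 59/500

P(defect) = 59/500 ≈ 11.80%


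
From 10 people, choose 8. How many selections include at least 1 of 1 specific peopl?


Complement: C(10,8) - C(9,8) = 45 - 9 = 36

36


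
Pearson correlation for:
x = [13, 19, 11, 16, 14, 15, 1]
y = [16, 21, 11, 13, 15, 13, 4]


n=7, Σx=89, Σy=93, Σxy=1345, Σx²=1329, Σy²=1397
r = (7×1345 - 89×93)/√((7×1329 - 89²)(7×1397 - 93²))
= 1138/√(1382×1130) = 1138/√1561660 ≈ 1138/1249.6640 ≈ 0.9106

r ≈ 0.9106


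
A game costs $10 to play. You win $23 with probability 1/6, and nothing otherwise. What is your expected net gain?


E[gain] = (23-10)×1/6 + (-10)×5/6
= 13/6 - 25/3 = -37/6

Expected net gain = $-37/6 ≈ $-6.17


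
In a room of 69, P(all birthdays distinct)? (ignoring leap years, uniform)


P(all different) = Π(365-i)/365 for i=0..68
= (365/365)×(364/365)×...×(297/365)
= 0.001036

P ≈ 0.0010 ≈ 0.10%


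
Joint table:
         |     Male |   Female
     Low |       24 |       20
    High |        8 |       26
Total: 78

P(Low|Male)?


P(Low|Male) = 24/(24+8) = 24/32 = 3/4

P = 3/4 ≈ 75.00%


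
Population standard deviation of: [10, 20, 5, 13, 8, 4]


Mean = 60/6 = 10
  (10-10)²=0
  (20-10)²=100
  (5-10)²=25
  (13-10)²=9
  (8-10)²=4
  (4-10)²=36
Σ(x-μ)² = 174
σ² = 174/6 = 29

σ = √(29) ≈ 5.3852


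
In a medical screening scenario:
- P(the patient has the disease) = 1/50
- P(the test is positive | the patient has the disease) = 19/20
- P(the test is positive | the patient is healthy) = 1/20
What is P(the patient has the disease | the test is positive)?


Using Bayes' theorem:
P(A|B) = P(B|A)·P(A) / P(B)

P(the test is positive) = 19/20 × 1/50 + 1/20 × 49/50
= 19/1000 + 49/1000 = 17/250

P(the patient has the disease|the test is positive) = (19/1000) / (17/250) = 19/68

P(the patient has the disease|the test is positive) = 19/68 ≈ 27.94%


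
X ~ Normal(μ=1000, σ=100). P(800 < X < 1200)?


z₁=(800-1000)/100=-2.0, z₂=(1200-1000)/100=2.0
P = Φ(2.0) - Φ(-2.0) = 0.977250 - 0.022750 = 0.954500 ≈ 0.9545

P(800 < X < 1200) ≈ 0.9545


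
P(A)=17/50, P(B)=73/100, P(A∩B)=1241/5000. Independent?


P(A)×P(B) = 1241/5000
P(A∩B) = 1241/5000
Equal ✓ → Independent

Yes, independent


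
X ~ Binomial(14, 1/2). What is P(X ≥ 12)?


P(X ≥ 12) = Σ P(X=i) for i=12..14
P(X=12) = 91/16384
P(X=13) = 7/8192
P(X=14) = 1/16384
Sum = 53/8192

P(X ≥ 12) = 53/8192 ≈ 0.65%


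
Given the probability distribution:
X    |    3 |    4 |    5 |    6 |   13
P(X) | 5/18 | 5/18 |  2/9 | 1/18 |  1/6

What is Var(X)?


E[X] = 50/9
E[X²] = 128/3
Var(X) = E[X²] - (E[X])² = 128/3 - 2500/81 = 956/81

Var(X) = 956/81 ≈ 11.8025


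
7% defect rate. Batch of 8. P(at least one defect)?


P(all good) = (93/100)^8 = 5595818096650401/10000000000000000
P(≥1 defect) = 4404181903349599/10000000000000000

P = 4404181903349599/10000000000000000 ≈ 44.04%


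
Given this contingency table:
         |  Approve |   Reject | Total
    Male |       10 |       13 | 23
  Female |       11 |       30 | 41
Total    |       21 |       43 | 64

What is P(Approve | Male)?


P(Approve | Male) = 10/(10+13) = 10/23

P(Approve|Male) = 10/23 ≈ 43.48%


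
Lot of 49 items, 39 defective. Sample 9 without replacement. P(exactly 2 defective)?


Hypergeometric: C(39,2)×C(10,7)/C(49,9)
= 741×120/2054455634 = 44460/1027227817

P(X=2) = 44460/1027227817 ≈ 0.00%


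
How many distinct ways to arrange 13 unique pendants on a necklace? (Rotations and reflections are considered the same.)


Free circular arrangements: rotations and reflections both identified.
(n-1)!/2 = 12!/2 = 479001600/2 = 239500800

239500800


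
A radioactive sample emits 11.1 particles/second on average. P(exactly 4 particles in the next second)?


Poisson(λ=11.1): P(X=4) = e^(-λ)×λ^k/k!
= e^(-11.1) × 11.1^4 / 4!
≈ 1.511232382e-05 × 15180.7041 / 24 ≈ 0.009559

P(X=4) ≈ 0.009559 ≈ 0.96%


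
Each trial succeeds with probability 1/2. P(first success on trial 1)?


Geometric: P(X=1) = (1-p)^(k-1)×p = (1/2)^0×1/2 = 1/2

P(X=1) = 1/2 ≈ 50.00%


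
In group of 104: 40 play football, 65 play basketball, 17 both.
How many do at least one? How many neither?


|A∪B| = 40+65-17 = 88
Neither = 104-88 = 16

At least one: 88; Neither: 16
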